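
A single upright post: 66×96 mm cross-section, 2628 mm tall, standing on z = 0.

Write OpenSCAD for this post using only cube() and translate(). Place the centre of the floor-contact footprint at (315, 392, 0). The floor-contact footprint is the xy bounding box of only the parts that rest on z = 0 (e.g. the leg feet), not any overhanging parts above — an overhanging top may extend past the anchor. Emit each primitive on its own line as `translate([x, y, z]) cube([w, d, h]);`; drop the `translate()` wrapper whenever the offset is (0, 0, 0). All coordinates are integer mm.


translate([282, 344, 0]) cube([66, 96, 2628]);


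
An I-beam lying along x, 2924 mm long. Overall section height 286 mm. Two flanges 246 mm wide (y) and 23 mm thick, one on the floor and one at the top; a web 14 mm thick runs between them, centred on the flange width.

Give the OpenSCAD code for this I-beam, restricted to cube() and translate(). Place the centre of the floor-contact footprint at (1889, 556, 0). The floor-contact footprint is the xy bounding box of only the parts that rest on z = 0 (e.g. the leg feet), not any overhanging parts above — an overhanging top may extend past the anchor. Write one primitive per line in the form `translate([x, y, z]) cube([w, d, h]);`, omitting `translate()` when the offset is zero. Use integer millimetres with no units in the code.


translate([427, 433, 0]) cube([2924, 246, 23]);
translate([427, 549, 23]) cube([2924, 14, 240]);
translate([427, 433, 263]) cube([2924, 246, 23]);


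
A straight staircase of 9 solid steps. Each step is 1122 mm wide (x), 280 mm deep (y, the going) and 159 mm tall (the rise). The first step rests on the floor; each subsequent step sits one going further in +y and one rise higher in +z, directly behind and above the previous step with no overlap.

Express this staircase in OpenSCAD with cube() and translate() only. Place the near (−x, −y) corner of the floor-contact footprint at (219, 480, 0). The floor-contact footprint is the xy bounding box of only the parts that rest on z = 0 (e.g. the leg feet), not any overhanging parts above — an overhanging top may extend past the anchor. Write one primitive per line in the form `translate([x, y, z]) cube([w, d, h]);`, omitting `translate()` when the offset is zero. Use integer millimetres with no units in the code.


translate([219, 480, 0]) cube([1122, 280, 159]);
translate([219, 760, 159]) cube([1122, 280, 159]);
translate([219, 1040, 318]) cube([1122, 280, 159]);
translate([219, 1320, 477]) cube([1122, 280, 159]);
translate([219, 1600, 636]) cube([1122, 280, 159]);
translate([219, 1880, 795]) cube([1122, 280, 159]);
translate([219, 2160, 954]) cube([1122, 280, 159]);
translate([219, 2440, 1113]) cube([1122, 280, 159]);
translate([219, 2720, 1272]) cube([1122, 280, 159]);


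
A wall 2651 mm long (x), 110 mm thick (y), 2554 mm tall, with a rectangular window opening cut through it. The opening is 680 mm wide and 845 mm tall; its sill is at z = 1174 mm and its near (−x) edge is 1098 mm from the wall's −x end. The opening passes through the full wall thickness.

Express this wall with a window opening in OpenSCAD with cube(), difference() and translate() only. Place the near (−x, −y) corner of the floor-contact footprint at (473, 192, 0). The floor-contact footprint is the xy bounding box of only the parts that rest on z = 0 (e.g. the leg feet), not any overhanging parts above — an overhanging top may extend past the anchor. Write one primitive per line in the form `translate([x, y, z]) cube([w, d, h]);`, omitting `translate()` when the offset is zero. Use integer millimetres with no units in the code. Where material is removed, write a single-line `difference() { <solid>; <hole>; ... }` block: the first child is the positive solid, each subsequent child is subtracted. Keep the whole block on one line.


difference() { translate([473, 192, 0]) cube([2651, 110, 2554]); translate([1571, 192, 1174]) cube([680, 110, 845]); }


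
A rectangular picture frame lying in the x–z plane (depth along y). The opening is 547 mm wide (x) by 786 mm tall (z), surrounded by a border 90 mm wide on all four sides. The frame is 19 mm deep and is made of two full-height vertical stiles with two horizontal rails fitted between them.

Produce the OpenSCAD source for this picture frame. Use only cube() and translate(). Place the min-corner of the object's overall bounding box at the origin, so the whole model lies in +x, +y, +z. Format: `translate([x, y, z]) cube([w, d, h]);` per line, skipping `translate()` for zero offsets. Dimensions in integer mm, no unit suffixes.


cube([90, 19, 966]);
translate([637, 0, 0]) cube([90, 19, 966]);
translate([90, 0, 0]) cube([547, 19, 90]);
translate([90, 0, 876]) cube([547, 19, 90]);


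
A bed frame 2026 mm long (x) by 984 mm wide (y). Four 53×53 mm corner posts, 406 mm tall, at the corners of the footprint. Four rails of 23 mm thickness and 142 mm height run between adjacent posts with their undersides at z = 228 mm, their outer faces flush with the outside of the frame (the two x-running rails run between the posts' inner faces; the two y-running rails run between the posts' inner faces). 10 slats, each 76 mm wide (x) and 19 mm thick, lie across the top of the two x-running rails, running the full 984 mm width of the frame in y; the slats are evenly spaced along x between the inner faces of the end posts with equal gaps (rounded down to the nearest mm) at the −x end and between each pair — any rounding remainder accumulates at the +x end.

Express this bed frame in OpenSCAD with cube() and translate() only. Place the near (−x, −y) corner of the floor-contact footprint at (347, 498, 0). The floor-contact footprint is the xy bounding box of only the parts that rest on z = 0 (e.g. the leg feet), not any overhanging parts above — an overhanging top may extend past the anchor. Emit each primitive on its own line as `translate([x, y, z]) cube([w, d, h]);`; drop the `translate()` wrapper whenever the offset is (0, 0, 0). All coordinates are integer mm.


translate([347, 498, 0]) cube([53, 53, 406]);
translate([347, 1429, 0]) cube([53, 53, 406]);
translate([2320, 498, 0]) cube([53, 53, 406]);
translate([2320, 1429, 0]) cube([53, 53, 406]);
translate([400, 498, 228]) cube([1920, 23, 142]);
translate([400, 1459, 228]) cube([1920, 23, 142]);
translate([347, 551, 228]) cube([23, 878, 142]);
translate([2350, 551, 228]) cube([23, 878, 142]);
translate([505, 498, 370]) cube([76, 984, 19]);
translate([686, 498, 370]) cube([76, 984, 19]);
translate([867, 498, 370]) cube([76, 984, 19]);
translate([1048, 498, 370]) cube([76, 984, 19]);
translate([1229, 498, 370]) cube([76, 984, 19]);
translate([1410, 498, 370]) cube([76, 984, 19]);
translate([1591, 498, 370]) cube([76, 984, 19]);
translate([1772, 498, 370]) cube([76, 984, 19]);
translate([1953, 498, 370]) cube([76, 984, 19]);
translate([2134, 498, 370]) cube([76, 984, 19]);


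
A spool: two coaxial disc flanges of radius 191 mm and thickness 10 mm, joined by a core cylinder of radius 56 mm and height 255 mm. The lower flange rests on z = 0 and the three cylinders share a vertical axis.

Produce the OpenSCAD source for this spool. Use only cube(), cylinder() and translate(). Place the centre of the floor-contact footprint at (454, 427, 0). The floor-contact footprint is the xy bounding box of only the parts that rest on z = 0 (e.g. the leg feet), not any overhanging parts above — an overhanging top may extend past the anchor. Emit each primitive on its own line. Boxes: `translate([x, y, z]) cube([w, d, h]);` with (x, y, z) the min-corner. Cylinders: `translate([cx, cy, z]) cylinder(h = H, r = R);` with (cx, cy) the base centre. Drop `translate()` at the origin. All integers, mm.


translate([454, 427, 0]) cylinder(h = 10, r = 191);
translate([454, 427, 10]) cylinder(h = 255, r = 56);
translate([454, 427, 265]) cylinder(h = 10, r = 191);


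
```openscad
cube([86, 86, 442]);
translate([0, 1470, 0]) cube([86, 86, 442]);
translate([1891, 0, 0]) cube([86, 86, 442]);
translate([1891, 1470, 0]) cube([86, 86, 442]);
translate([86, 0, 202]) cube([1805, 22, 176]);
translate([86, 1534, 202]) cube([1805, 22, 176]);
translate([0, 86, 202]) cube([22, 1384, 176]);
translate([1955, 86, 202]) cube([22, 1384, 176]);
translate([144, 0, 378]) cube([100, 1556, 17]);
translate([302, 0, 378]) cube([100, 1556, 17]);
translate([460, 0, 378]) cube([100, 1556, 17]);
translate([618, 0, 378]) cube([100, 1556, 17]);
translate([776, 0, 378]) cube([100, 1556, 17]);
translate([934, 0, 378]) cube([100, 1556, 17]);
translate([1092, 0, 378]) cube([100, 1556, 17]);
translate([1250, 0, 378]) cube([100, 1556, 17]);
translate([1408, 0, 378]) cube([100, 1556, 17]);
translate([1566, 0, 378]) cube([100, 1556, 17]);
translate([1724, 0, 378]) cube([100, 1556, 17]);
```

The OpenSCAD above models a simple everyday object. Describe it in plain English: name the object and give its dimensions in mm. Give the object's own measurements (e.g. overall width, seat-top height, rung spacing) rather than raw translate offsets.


A bed frame 1977 mm long (x) by 1556 mm wide (y). Four 86×86 mm corner posts, 442 mm tall, at the corners of the footprint. Four rails of 22 mm thickness and 176 mm height run between adjacent posts with their undersides at z = 202 mm, their outer faces flush with the outside of the frame (the two x-running rails run between the posts' inner faces; the two y-running rails run between the posts' inner faces). 11 slats, each 100 mm wide (x) and 17 mm thick, lie across the top of the two x-running rails, running the full 1556 mm width of the frame in y; along x they sit between the end posts with a 58 mm gap after the −x posts and between neighbouring slats, leaving 67 mm before the +x posts.


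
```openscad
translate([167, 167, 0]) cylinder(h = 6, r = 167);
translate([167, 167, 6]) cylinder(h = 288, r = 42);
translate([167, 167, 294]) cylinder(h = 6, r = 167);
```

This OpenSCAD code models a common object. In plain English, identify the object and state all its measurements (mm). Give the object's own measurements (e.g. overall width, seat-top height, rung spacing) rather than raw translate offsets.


A spool: two coaxial disc flanges of radius 167 mm and thickness 6 mm, joined by a core cylinder of radius 42 mm and height 288 mm. The lower flange rests on z = 0 and the three cylinders share a vertical axis.


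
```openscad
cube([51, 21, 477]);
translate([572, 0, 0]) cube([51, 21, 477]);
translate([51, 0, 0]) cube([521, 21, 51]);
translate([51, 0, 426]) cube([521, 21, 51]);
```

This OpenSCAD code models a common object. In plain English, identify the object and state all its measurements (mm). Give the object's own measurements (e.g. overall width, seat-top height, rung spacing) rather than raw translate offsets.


A rectangular picture frame lying in the x–z plane (depth along y). The opening is 521 mm wide (x) by 375 mm tall (z), surrounded by a border 51 mm wide on all four sides. The frame is 21 mm deep and is made of two full-height vertical stiles with two horizontal rails fitted between them.


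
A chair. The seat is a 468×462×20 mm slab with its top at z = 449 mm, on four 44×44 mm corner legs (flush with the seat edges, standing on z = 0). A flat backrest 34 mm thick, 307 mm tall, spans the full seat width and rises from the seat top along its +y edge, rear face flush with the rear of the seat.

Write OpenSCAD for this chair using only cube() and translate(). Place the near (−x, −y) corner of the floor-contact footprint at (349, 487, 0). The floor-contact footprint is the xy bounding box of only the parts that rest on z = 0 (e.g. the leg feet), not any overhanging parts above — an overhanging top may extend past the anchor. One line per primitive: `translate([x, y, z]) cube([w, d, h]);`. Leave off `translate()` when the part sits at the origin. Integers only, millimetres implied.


translate([349, 487, 429]) cube([468, 462, 20]);
translate([349, 487, 0]) cube([44, 44, 429]);
translate([773, 487, 0]) cube([44, 44, 429]);
translate([349, 905, 0]) cube([44, 44, 429]);
translate([773, 905, 0]) cube([44, 44, 429]);
translate([349, 915, 449]) cube([468, 34, 307]);


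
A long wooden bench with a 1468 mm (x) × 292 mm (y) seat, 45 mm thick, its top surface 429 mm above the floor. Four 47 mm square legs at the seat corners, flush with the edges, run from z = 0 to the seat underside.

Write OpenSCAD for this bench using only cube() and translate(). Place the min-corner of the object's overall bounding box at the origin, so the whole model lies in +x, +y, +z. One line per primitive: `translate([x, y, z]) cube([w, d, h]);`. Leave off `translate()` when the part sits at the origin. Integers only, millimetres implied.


translate([0, 0, 384]) cube([1468, 292, 45]);
cube([47, 47, 384]);
translate([0, 245, 0]) cube([47, 47, 384]);
translate([1421, 0, 0]) cube([47, 47, 384]);
translate([1421, 245, 0]) cube([47, 47, 384]);


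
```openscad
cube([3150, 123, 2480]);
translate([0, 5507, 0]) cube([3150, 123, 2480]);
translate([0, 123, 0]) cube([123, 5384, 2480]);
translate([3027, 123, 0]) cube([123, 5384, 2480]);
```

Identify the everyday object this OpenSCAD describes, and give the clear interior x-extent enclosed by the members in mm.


A house (or room) frame. The interior width is 2904 mm.

Four 2480 mm walls enclosing a rectangle with no floor or roof — a room or house frame. Outside width is 3150 mm and wall thickness is 123 mm, so the interior width is 3150 − 2 × 123 = 2904 mm.


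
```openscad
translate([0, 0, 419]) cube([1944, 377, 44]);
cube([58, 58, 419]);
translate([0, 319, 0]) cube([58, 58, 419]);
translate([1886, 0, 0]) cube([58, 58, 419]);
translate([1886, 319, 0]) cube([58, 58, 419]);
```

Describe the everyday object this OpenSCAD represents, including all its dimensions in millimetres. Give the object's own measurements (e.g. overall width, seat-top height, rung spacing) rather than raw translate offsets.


A long wooden bench with a 1944 mm (x) × 377 mm (y) seat, 44 mm thick, its top surface 463 mm above the floor. Four 58 mm square legs at the seat corners, flush with the edges, run from z = 0 to the seat underside.


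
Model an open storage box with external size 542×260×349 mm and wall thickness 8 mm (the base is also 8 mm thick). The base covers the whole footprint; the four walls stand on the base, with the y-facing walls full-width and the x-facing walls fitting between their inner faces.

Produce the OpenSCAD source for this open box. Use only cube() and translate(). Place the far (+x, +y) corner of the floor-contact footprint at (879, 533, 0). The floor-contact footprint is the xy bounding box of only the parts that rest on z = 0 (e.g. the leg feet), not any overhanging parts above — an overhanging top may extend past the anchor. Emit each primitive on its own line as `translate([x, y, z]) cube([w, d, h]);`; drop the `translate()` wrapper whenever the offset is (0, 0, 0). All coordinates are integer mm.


translate([337, 273, 0]) cube([542, 260, 8]);
translate([337, 273, 8]) cube([542, 8, 341]);
translate([337, 525, 8]) cube([542, 8, 341]);
translate([337, 281, 8]) cube([8, 244, 341]);
translate([871, 281, 8]) cube([8, 244, 341]);


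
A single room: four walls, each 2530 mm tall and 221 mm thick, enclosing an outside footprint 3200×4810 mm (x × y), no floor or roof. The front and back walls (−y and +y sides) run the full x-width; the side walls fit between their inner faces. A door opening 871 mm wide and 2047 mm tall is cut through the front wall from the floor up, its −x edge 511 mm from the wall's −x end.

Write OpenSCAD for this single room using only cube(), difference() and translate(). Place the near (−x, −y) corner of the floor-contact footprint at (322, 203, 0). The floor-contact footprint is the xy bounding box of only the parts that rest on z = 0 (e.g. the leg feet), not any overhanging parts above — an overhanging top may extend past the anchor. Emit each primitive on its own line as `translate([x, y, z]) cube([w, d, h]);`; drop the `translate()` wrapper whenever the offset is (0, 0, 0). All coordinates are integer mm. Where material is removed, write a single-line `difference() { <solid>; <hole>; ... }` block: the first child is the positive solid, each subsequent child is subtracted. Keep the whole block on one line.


difference() { translate([322, 203, 0]) cube([3200, 221, 2530]); translate([833, 203, 0]) cube([871, 221, 2047]); }
translate([322, 4792, 0]) cube([3200, 221, 2530]);
translate([322, 424, 0]) cube([221, 4368, 2530]);
translate([3301, 424, 0]) cube([221, 4368, 2530]);


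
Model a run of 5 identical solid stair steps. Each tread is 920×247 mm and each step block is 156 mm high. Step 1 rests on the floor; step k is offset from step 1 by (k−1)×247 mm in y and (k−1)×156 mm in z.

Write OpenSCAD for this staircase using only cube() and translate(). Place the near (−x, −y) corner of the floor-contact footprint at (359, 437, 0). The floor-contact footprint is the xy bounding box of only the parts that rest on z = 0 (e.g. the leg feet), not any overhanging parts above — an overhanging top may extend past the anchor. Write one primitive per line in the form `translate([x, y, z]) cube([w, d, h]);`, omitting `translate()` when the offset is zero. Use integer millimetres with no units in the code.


translate([359, 437, 0]) cube([920, 247, 156]);
translate([359, 684, 156]) cube([920, 247, 156]);
translate([359, 931, 312]) cube([920, 247, 156]);
translate([359, 1178, 468]) cube([920, 247, 156]);
translate([359, 1425, 624]) cube([920, 247, 156]);


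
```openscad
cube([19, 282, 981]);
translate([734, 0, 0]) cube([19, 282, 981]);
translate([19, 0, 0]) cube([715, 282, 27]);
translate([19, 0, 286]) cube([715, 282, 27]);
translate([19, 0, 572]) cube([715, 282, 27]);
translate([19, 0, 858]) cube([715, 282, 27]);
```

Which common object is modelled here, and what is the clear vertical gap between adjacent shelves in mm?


A bookshelf. The clear shelf gap is 259 mm.

Two tall side panels with 4 horizontal boards between them — a bookshelf. The first two shelf undersides are at z = 0 and z = 286; with shelf thickness 27, the clear gap is 286 − 0 − 27 = 259 mm.


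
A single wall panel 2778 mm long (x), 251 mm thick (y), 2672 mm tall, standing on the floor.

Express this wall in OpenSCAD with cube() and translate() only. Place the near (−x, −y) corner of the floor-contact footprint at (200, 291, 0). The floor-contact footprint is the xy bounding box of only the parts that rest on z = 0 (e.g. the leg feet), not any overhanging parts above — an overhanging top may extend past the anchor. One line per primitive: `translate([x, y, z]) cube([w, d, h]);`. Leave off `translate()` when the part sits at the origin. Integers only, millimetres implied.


translate([200, 291, 0]) cube([2778, 251, 2672]);


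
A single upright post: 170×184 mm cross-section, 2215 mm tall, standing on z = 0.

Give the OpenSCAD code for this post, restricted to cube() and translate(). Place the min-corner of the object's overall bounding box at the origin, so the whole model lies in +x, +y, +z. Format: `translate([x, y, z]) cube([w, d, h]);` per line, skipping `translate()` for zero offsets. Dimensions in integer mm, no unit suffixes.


cube([170, 184, 2215]);


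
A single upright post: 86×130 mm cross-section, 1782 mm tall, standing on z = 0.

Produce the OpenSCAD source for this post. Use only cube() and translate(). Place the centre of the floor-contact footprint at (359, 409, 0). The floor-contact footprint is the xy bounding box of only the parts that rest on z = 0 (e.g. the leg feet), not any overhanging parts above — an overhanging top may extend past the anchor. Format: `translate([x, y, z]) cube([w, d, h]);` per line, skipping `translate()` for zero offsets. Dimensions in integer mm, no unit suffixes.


translate([316, 344, 0]) cube([86, 130, 1782]);


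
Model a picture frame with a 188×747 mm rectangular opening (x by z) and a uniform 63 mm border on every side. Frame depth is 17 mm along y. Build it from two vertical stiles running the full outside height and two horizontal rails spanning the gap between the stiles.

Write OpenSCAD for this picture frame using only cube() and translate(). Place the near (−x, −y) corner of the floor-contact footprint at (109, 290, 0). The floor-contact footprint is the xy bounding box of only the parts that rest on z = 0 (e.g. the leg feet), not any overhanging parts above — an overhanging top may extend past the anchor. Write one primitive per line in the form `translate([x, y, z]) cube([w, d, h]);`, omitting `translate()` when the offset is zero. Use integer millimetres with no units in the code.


translate([109, 290, 0]) cube([63, 17, 873]);
translate([360, 290, 0]) cube([63, 17, 873]);
translate([172, 290, 0]) cube([188, 17, 63]);
translate([172, 290, 810]) cube([188, 17, 63]);


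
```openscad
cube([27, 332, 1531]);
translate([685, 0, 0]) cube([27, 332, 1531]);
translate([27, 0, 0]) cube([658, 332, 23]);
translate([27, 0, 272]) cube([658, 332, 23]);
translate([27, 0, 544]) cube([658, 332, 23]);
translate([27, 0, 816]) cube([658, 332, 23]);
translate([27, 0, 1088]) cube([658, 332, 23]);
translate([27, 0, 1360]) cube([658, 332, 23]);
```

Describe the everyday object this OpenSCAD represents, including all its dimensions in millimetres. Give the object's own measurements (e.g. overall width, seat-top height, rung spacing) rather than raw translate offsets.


An open bookshelf. Two side panels, each 27 mm thick, 332 mm deep and 1531 mm tall, stand 712 mm apart (outside-to-outside). Between them sit 6 shelves, each 23 mm thick and 332 mm deep, spanning the full gap between the sides. The bottom shelf rests on the floor (its underside at z = 0) and the clear gap between one shelf's top and the next shelf's underside is 249 mm.


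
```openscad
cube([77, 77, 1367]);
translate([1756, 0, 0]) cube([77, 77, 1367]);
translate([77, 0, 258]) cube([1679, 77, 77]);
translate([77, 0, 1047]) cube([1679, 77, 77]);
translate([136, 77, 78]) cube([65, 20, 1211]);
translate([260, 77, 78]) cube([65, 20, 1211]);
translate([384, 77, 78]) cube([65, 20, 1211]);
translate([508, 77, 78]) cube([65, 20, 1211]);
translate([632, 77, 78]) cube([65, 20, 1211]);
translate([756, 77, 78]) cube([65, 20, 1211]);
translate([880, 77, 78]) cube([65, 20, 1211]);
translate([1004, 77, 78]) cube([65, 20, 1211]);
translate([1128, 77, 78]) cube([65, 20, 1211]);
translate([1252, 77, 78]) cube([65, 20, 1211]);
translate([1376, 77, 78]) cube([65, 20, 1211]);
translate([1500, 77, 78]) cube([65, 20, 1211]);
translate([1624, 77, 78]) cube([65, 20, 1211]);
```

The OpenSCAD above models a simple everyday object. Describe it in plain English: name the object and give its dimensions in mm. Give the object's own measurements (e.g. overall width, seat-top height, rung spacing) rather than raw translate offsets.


A fence section. Two 77×77 mm posts, 1367 mm tall, stand on the floor with a clear span of 1679 mm between their inner faces. Two horizontal rails of 77×77 mm section span the gap between the posts with their undersides at z = 258 mm and z = 1047 mm, flush with the posts' −y face. 13 pickets, each 65 mm wide, 20 mm thick and 1211 mm tall, are fixed to the +y face of the rails with their bottoms at z = 78 mm, spaced across the span with a 59 mm gap after the −x post and between neighbouring pickets, with 67 mm left before the +x post.


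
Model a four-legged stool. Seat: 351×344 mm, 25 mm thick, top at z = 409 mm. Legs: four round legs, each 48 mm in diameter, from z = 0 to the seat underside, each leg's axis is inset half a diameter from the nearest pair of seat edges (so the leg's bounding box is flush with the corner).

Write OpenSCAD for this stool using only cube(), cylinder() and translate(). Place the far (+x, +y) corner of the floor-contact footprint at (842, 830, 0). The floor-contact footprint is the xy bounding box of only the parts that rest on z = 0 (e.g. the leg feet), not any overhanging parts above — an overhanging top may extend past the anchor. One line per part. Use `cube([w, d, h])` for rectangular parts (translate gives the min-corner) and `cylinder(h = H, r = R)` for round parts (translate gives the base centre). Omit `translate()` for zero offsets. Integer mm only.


// leg_h = 409 - 25 = 384
translate([491, 486, 384]) cube([351, 344, 25]);
translate([515, 510, 0]) cylinder(h = 384, r = 24);
translate([818, 510, 0]) cylinder(h = 384, r = 24);
translate([515, 806, 0]) cylinder(h = 384, r = 24);
translate([818, 806, 0]) cylinder(h = 384, r = 24);


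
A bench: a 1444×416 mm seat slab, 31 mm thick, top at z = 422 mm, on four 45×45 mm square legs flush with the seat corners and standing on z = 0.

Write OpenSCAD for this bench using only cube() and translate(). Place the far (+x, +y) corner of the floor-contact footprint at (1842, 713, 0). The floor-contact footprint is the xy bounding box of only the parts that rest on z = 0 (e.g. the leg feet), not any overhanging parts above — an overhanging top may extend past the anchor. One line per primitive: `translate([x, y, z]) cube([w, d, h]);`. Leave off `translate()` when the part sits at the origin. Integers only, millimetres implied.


translate([398, 297, 391]) cube([1444, 416, 31]);
translate([398, 297, 0]) cube([45, 45, 391]);
translate([398, 668, 0]) cube([45, 45, 391]);
translate([1797, 297, 0]) cube([45, 45, 391]);
translate([1797, 668, 0]) cube([45, 45, 391]);


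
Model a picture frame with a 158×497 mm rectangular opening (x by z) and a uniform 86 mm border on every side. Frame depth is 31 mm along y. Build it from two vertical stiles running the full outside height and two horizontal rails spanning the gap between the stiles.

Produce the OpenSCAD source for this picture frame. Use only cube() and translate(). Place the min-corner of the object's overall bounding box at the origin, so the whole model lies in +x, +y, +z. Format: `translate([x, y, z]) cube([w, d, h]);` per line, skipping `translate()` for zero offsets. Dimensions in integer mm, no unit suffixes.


cube([86, 31, 669]);
translate([244, 0, 0]) cube([86, 31, 669]);
translate([86, 0, 0]) cube([158, 31, 86]);
translate([86, 0, 583]) cube([158, 31, 86]);


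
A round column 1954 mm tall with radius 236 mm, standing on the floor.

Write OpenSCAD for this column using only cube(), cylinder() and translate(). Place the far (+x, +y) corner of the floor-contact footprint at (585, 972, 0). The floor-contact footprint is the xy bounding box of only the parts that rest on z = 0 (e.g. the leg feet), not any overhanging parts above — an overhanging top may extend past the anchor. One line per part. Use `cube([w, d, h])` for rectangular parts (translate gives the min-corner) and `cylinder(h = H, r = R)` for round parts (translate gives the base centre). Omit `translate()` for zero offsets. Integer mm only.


translate([349, 736, 0]) cylinder(h = 1954, r = 236);


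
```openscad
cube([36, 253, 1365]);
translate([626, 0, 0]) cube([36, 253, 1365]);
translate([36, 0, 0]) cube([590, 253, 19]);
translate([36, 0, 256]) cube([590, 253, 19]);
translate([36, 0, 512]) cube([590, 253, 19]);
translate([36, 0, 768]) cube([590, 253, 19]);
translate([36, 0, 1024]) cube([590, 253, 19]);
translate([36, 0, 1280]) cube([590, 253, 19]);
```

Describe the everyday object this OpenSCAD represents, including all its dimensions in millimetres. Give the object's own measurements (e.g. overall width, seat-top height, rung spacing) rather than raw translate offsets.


An open bookshelf. Two side panels, each 36 mm thick, 253 mm deep and 1365 mm tall, stand 662 mm apart (outside-to-outside). Between them sit 6 shelves, each 19 mm thick and 253 mm deep, spanning the full gap between the sides. The bottom shelf rests on the floor (its underside at z = 0) and the clear gap between one shelf's top and the next shelf's underside is 237 mm.


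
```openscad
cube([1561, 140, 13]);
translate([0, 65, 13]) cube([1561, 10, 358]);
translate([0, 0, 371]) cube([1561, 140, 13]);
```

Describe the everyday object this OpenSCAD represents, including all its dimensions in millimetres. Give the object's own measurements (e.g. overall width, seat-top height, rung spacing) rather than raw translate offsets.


An I-beam lying along x, 1561 mm long. Overall section height 384 mm. Two flanges 140 mm wide (y) and 13 mm thick, one on the floor and one at the top; a web 10 mm thick runs between them, centred on the flange width.


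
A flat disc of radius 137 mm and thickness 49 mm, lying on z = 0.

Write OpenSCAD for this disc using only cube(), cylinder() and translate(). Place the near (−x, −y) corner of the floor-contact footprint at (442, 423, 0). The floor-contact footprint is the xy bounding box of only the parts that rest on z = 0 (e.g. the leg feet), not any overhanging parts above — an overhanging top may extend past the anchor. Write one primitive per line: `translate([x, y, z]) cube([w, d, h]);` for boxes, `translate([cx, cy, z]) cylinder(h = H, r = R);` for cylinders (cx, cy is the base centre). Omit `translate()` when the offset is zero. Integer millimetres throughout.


translate([579, 560, 0]) cylinder(h = 49, r = 137);


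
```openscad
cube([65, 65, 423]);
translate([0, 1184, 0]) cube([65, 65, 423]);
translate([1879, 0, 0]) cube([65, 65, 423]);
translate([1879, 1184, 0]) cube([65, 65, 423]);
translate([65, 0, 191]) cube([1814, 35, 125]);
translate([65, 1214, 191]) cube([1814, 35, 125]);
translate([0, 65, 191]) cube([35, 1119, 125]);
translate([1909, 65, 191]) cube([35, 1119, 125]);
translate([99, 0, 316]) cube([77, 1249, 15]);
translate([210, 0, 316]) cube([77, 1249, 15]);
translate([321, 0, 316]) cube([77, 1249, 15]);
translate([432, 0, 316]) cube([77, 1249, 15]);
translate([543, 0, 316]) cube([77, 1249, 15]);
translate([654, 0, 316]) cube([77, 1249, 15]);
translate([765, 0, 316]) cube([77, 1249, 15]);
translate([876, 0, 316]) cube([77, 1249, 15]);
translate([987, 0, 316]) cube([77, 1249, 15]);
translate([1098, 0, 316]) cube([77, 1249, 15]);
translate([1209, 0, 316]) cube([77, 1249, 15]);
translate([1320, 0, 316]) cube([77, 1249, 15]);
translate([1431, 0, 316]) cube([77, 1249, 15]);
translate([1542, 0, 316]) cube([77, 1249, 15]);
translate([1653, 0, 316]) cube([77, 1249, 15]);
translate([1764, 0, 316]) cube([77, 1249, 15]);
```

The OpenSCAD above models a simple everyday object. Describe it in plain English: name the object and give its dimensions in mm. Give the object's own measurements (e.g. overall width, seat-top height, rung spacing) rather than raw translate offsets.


A bed frame 1944 mm long (x) by 1249 mm wide (y). Four 65×65 mm corner posts, 423 mm tall, at the corners of the footprint. Four rails of 35 mm thickness and 125 mm height run between adjacent posts with their undersides at z = 191 mm, their outer faces flush with the outside of the frame (the two x-running rails run between the posts' inner faces; the two y-running rails run between the posts' inner faces). 16 slats, each 77 mm wide (x) and 15 mm thick, lie across the top of the two x-running rails, running the full 1249 mm width of the frame in y; along x they sit between the end posts with a 34 mm gap after the −x posts and between neighbouring slats, leaving 38 mm before the +x posts.


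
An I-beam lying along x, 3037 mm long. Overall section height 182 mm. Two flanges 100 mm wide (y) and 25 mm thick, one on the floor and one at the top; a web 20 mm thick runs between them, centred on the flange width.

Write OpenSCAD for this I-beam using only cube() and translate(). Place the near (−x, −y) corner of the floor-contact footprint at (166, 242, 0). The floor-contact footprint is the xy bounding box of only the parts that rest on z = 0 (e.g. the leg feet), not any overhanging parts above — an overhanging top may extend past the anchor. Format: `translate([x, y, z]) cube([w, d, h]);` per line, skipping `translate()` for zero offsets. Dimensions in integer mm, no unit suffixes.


translate([166, 242, 0]) cube([3037, 100, 25]);
translate([166, 282, 25]) cube([3037, 20, 132]);
translate([166, 242, 157]) cube([3037, 100, 25]);


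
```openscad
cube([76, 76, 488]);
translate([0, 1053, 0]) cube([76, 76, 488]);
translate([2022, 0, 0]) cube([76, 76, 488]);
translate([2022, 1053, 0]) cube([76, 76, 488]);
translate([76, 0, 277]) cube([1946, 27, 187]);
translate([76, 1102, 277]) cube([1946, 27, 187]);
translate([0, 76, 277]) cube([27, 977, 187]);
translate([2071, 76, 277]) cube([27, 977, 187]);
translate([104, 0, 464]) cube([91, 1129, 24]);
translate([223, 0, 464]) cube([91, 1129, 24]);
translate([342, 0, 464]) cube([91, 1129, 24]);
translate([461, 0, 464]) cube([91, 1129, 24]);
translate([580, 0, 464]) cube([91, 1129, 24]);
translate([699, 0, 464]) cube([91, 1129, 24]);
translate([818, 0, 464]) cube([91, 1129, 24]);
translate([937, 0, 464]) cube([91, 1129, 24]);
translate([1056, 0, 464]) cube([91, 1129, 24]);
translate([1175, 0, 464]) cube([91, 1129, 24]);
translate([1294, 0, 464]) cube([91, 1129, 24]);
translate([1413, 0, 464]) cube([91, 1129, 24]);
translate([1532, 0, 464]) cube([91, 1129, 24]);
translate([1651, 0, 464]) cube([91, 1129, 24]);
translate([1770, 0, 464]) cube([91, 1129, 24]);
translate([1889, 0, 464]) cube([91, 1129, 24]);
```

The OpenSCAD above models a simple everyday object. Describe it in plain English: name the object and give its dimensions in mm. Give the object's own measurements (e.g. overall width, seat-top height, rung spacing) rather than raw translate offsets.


A bed frame 2098 mm long (x) by 1129 mm wide (y). Four 76×76 mm corner posts, 488 mm tall, at the corners of the footprint. Four rails of 27 mm thickness and 187 mm height run between adjacent posts with their undersides at z = 277 mm, their outer faces flush with the outside of the frame (the two x-running rails run between the posts' inner faces; the two y-running rails run between the posts' inner faces). 16 slats, each 91 mm wide (x) and 24 mm thick, lie across the top of the two x-running rails, running the full 1129 mm width of the frame in y; along x they sit between the end posts with a 28 mm gap after the −x posts and between neighbouring slats, leaving 42 mm before the +x posts.


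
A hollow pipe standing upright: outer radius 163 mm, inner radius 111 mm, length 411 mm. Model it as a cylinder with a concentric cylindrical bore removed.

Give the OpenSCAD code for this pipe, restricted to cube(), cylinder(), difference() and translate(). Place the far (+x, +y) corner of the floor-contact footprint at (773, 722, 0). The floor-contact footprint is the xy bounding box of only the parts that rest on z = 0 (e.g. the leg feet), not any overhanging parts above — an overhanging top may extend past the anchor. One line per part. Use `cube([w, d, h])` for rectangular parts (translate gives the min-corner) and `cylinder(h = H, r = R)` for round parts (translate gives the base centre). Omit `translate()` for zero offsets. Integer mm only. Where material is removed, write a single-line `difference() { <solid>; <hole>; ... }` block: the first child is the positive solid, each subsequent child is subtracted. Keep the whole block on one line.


difference() { translate([610, 559, 0]) cylinder(h = 411, r = 163); translate([610, 559, 0]) cylinder(h = 411, r = 111); }


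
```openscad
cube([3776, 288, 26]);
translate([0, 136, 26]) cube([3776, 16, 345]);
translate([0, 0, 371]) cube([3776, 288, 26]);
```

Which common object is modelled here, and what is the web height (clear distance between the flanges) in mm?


An I-beam. The web height is 345 mm.

Two wide flanges with a thin centred web — an I-beam. Overall 397 mm minus two 26 mm flanges gives a web of 397 − 2·26 = 345 mm.


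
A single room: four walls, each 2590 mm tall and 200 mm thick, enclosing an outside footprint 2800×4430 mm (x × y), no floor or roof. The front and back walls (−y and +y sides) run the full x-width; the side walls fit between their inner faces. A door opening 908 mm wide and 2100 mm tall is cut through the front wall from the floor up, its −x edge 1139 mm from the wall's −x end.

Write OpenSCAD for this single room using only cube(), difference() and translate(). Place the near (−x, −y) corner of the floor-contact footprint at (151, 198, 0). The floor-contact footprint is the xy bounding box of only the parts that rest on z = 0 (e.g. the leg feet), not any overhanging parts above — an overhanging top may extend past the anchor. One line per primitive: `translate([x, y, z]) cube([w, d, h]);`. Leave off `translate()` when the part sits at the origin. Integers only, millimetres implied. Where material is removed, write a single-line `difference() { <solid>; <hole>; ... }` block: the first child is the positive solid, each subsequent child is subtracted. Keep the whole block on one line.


difference() { translate([151, 198, 0]) cube([2800, 200, 2590]); translate([1290, 198, 0]) cube([908, 200, 2100]); }
translate([151, 4428, 0]) cube([2800, 200, 2590]);
translate([151, 398, 0]) cube([200, 4030, 2590]);
translate([2751, 398, 0]) cube([200, 4030, 2590]);


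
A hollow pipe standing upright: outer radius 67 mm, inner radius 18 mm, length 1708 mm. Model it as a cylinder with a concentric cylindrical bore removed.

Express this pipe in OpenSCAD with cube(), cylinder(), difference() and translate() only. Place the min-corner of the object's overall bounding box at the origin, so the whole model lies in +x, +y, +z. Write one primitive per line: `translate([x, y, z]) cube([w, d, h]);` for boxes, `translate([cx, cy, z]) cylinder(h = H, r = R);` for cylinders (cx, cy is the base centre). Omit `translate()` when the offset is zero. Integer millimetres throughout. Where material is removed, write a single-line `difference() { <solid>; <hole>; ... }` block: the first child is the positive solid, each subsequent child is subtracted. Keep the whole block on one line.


difference() { translate([67, 67, 0]) cylinder(h = 1708, r = 67); translate([67, 67, 0]) cylinder(h = 1708, r = 18); }


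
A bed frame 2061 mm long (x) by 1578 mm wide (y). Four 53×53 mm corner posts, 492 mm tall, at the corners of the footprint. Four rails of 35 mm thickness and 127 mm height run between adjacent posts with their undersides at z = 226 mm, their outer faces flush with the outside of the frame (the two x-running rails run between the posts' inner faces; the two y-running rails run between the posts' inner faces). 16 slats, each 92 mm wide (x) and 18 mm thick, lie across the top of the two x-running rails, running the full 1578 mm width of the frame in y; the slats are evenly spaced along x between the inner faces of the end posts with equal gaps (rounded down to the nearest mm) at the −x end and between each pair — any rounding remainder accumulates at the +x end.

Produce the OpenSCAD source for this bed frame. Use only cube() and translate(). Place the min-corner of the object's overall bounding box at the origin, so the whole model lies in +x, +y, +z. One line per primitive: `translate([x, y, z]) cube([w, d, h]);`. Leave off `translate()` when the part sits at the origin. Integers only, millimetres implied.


cube([53, 53, 492]);
translate([0, 1525, 0]) cube([53, 53, 492]);
translate([2008, 0, 0]) cube([53, 53, 492]);
translate([2008, 1525, 0]) cube([53, 53, 492]);
translate([53, 0, 226]) cube([1955, 35, 127]);
translate([53, 1543, 226]) cube([1955, 35, 127]);
translate([0, 53, 226]) cube([35, 1472, 127]);
translate([2026, 53, 226]) cube([35, 1472, 127]);
translate([81, 0, 353]) cube([92, 1578, 18]);
translate([201, 0, 353]) cube([92, 1578, 18]);
translate([321, 0, 353]) cube([92, 1578, 18]);
translate([441, 0, 353]) cube([92, 1578, 18]);
translate([561, 0, 353]) cube([92, 1578, 18]);
translate([681, 0, 353]) cube([92, 1578, 18]);
translate([801, 0, 353]) cube([92, 1578, 18]);
translate([921, 0, 353]) cube([92, 1578, 18]);
translate([1041, 0, 353]) cube([92, 1578, 18]);
translate([1161, 0, 353]) cube([92, 1578, 18]);
translate([1281, 0, 353]) cube([92, 1578, 18]);
translate([1401, 0, 353]) cube([92, 1578, 18]);
translate([1521, 0, 353]) cube([92, 1578, 18]);
translate([1641, 0, 353]) cube([92, 1578, 18]);
translate([1761, 0, 353]) cube([92, 1578, 18]);
translate([1881, 0, 353]) cube([92, 1578, 18]);
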